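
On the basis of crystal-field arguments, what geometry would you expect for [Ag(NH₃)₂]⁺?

linear

Ammonia is neutral; balancing the +1 overall charge requires Ag(I).
Group 11 minus oxidation state 1 gives a d¹⁰ configuration.
Coordination number: 2.
A d¹⁰ ion with only two ligands adopts a linear arrangement (sp hybridisation; no CFSE preference).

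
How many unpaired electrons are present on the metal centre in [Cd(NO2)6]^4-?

Summing ligand charges against the −4 overall charge gives an oxidation state of +2 for cadmium.
Group 12 minus oxidation state 2 gives a d¹⁰ configuration.
In an octahedral field the d¹⁰ configuration is t₂g⁶e_g⁴, giving 0 unpaired electrons.

0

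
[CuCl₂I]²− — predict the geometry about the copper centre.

trigonal planar

Each chloride is −1; each iodide is −1; balancing the −2 overall charge requires Cu(I).
Group 11 minus oxidation state 1 gives a d¹⁰ configuration.
With 3 monodentate ligands the coordination number is 3.
Three ligands around a d¹⁰ centre minimise repulsion in a trigonal-planar arrangement.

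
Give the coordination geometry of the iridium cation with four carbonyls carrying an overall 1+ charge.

Ligand charges: carbonyl is neutral. With an overall charge of +1 the iridium centre must be in the +1 oxidation state.
Group 9 minus oxidation state 1 gives a d⁸ configuration.
Coordination number: 4.
A 5d d⁸ ion has a large crystal-field splitting; square planar leaves the high-energy d_{x²−y²} orbital empty and maximises CFSE.

square planar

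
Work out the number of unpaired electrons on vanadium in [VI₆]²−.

1 unpaired electron

Summing ligand charges against the −2 overall charge gives an oxidation state of +4 for vanadium.
V sits in group 5, so the d-electron count is 5 − 4 = 1.
In an octahedral field the d¹ configuration is t₂g¹e_g⁰ (only one arrangement possible), giving 1 unpaired electron.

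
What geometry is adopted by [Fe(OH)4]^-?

Each hydroxide is −1; balancing the −1 overall charge requires Fe(III).
Group 8 minus oxidation state 3 gives a d⁵ configuration.
With 4 monodentate ligands the coordination number is 4.
Hydroxide is a weak-field ligand.
A high-spin d⁵ ion has zero CFSE in either geometry, so four ligands adopt the sterically favoured tetrahedral geometry.

tetrahedral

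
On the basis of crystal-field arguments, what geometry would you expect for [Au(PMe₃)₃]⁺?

Summing ligand charges against the +1 overall charge gives an oxidation state of +1 for gold.
Au sits in group 11, so the d-electron count is 11 − 1 = 10.
Coordination number: 3.
Three ligands around a d¹⁰ centre minimise repulsion in a trigonal-planar arrangement.

trigonal planar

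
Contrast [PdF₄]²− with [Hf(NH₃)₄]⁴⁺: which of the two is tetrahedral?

[Hf(NH₃)₄]⁴⁺

For [PdF₄]²−: Each fluoride is −1; balancing the −2 overall charge requires Pd(II). Palladium is a group-10 element; Pd(II) is therefore d⁸. A 4d d⁸ ion has a large crystal-field splitting; square planar leaves the high-energy d_{x²−y²} orbital empty and maximises CFSE. → square planar.
For [Hf(NH₃)₄]⁴⁺: Summing ligand charges against the +4 overall charge gives an oxidation state of +4 for hafnium. Hafnium is a group-4 element; Hf(IV) is therefore d⁰. A d⁰ ion has no crystal-field stabilisation preference between square planar and tetrahedral, so four ligands adopt the sterically favoured tetrahedral geometry. → tetrahedral.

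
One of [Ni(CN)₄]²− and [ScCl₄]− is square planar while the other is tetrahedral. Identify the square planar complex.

For [Ni(CN)₄]²−: Summing ligand charges against the −2 overall charge gives an oxidation state of +2 for nickel. Group 10 minus oxidation state 2 gives a d⁸ configuration. Cyanide is a strong-field ligand (high in the spectrochemical series). A 3d d⁸ ion with strong-field ligands gains enough CFSE to favour square planar over tetrahedral. → square planar.
For [ScCl₄]−: Ligand charges: each chloride is −1. With an overall charge of −1 the scandium centre must be in the +3 oxidation state. Group 3 minus oxidation state 3 gives a d⁰ configuration. A d⁰ ion has no crystal-field stabilisation preference between square planar and tetrahedral, so four ligands adopt the sterically favoured tetrahedral geometry. → tetrahedral.

[Ni(CN)₄]²−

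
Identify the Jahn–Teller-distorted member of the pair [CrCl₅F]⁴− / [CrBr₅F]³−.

[CrCl₅F]⁴−: Ligand charges: each chloride is −1; each fluoride is −1. With an overall charge of −4 the chromium centre must be in the +2 oxidation state. Cr sits in group 6, so the d-electron count is 6 − 2 = 4. Chloride and fluoride are weak-field ligands for a first-row metal, so the complex is high-spin. The t₂g³e_g¹ (high-spin) configuration has an unevenly filled e_g set; the Jahn–Teller theorem predicts a tetragonal distortion (typically axial elongation) to lift the degeneracy.
[CrBr₅F]³−: Each bromide is −1; each fluoride is −1; balancing the −3 overall charge requires Cr(III). Group 6 minus oxidation state 3 gives a d³ configuration. The d³ configuration leaves the e_g set evenly filled (or empty) — no strong Jahn–Teller driving force.

[CrCl₅F]⁴−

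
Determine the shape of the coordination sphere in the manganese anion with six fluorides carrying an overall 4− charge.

octahedral

Each fluoride is −1; balancing the −4 overall charge requires Mn(II).
Manganese is a group-7 element; Mn(II) is therefore d⁵.
Coordination number: 6.
Six donors around a single metal centre give an octahedral coordination sphere.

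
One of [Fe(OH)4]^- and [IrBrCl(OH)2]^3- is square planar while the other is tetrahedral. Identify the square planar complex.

For [Fe(OH)4]^-: Each hydroxide is −1; balancing the −1 overall charge requires Fe(III). Fe sits in group 8, so the d-electron count is 8 − 3 = 5. A high-spin d⁵ ion has zero CFSE in either geometry, so four ligands adopt the sterically favoured tetrahedral geometry. → tetrahedral.
For [IrBrCl(OH)2]^3-: Ligand charges: each bromide is −1; each chloride is −1; each hydroxide is −1. With an overall charge of −3 the iridium centre must be in the +1 oxidation state. Group 9 minus oxidation state 1 gives a d⁸ configuration. A 5d d⁸ ion has a large crystal-field splitting; square planar leaves the high-energy d_{x²−y²} orbital empty and maximises CFSE. → square planar.

[IrBrCl(OH)2]^3-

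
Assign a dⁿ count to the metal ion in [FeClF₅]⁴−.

d6

Summing ligand charges against the −4 overall charge gives an oxidation state of +2 for iron.
Group 8 minus oxidation state 2 gives a d⁶ configuration.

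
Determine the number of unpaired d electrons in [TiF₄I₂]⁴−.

Each fluoride is −1; each iodide is −1; balancing the −4 overall charge requires Ti(II).
Titanium is a group-4 element; Ti(II) is therefore d².
In an octahedral field the d² configuration is t₂g²e_g⁰ (only one arrangement possible), giving 2 unpaired electrons.

2 unpaired electrons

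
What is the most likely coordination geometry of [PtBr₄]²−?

Ligand charges: each bromide is −1. With an overall charge of −2 the platinum centre must be in the +2 oxidation state.
Pt sits in group 10, so the d-electron count is 10 − 2 = 8.
Coordination number: 4.
A 5d d⁸ ion has a large crystal-field splitting; square planar leaves the high-energy d_{x²−y²} orbital empty and maximises CFSE.

square planar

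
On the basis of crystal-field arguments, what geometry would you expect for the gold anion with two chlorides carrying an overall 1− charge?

linear

Ligand charges: each chloride is −1. With an overall charge of −1 the gold centre must be in the +1 oxidation state.
Gold is a group-11 element; Au(I) is therefore d¹⁰.
Coordination number: 2.
A d¹⁰ ion with only two ligands adopts a linear arrangement (sp hybridisation; no CFSE preference).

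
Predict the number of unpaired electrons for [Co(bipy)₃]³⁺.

0 unpaired electrons

Summing ligand charges against the +3 overall charge gives an oxidation state of +3 for cobalt.
Group 9 minus oxidation state 3 gives a d⁶ configuration.
Counting donor atoms: 3×2,2′-bipyridine (bidentate) → 6 donors. Coordination number = 6.
The spin state decides the count: Co(III) has an exceptionally large octahedral splitting and is low-spin with essentially every ligand except fluoride.
An octahedral low-spin d⁶ ion is t₂g⁶e_g⁰, giving 0 unpaired electrons.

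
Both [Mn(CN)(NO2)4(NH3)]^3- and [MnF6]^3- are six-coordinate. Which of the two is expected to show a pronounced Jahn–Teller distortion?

[Mn(CN)(NO2)4(NH3)]^3-: Each cyanide is −1; each nitro (N-bound nitrite) is −1; ammonia is neutral; balancing the −3 overall charge requires Mn(II). Group 7 minus oxidation state 2 gives a d⁵ configuration. Cyanide and nitro (N-bound nitrite) are strong-field ligands (high in the spectrochemical series) for a first-row metal, so the complex is low-spin. The d⁵ configuration leaves the e_g set evenly filled (or empty) — no strong Jahn–Teller driving force.
[MnF6]^3-: Summing ligand charges against the −3 overall charge gives an oxidation state of +3 for manganese. Manganese is a group-7 element; Mn(III) is therefore d⁴. Fluoride is a weak-field ligand for a first-row metal, so the complex is high-spin. The t₂g³e_g¹ (high-spin) configuration has an unevenly filled e_g set; the Jahn–Teller theorem predicts a tetragonal distortion (typically axial elongation) to lift the degeneracy.

[MnF6]^3-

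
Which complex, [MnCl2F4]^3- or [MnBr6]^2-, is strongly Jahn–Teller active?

[MnCl2F4]^3-: Each chloride is −1; each fluoride is −1; balancing the −3 overall charge requires Mn(III). Group 7 minus oxidation state 3 gives a d⁴ configuration. Chloride and fluoride are weak-field ligands for a first-row metal, so the complex is high-spin. The t₂g³e_g¹ (high-spin) configuration has an unevenly filled e_g set; the Jahn–Teller theorem predicts a tetragonal distortion (typically axial elongation) to lift the degeneracy.
[MnBr6]^2-: Ligand charges: each bromide is −1. With an overall charge of −2 the manganese centre must be in the +4 oxidation state. Mn sits in group 7, so the d-electron count is 7 − 4 = 3. The d³ configuration leaves the e_g set evenly filled (or empty) — no strong Jahn–Teller driving force.

[MnCl2F4]^3-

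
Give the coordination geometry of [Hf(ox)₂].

tetrahedral

Summing ligand charges against the 0 overall charge gives an oxidation state of +4 for hafnium.
Hafnium is a group-4 element; Hf(IV) is therefore d⁰.
Counting donor atoms: 2×oxalate (bidentate) → 4 donors. Coordination number = 4.
A d⁰ ion has no crystal-field stabilisation preference between square planar and tetrahedral, so four ligands adopt the sterically favoured tetrahedral geometry.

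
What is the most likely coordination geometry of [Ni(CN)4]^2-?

Each cyanide is −1; balancing the −2 overall charge requires Ni(II).
Ni sits in group 10, so the d-electron count is 10 − 2 = 8.
Coordination number: 4.
Cyanide is a strong-field ligand (high in the spectrochemical series).
A 3d d⁸ ion with strong-field ligands gains enough CFSE to favour square planar over tetrahedral.

square planar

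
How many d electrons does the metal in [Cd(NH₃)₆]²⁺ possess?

d10

Ammonia is neutral; balancing the +2 overall charge requires Cd(II).
Group 12 minus oxidation state 2 gives a d¹⁰ configuration.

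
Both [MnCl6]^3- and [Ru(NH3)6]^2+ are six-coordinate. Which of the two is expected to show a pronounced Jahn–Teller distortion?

[MnCl6]^3-

[MnCl6]^3-: Ligand charges: each chloride is −1. With an overall charge of −3 the manganese centre must be in the +3 oxidation state. Manganese is a group-7 element; Mn(III) is therefore d⁴. Chloride is a weak-field ligand for a first-row metal, so the complex is high-spin. The t₂g³e_g¹ (high-spin) configuration has an unevenly filled e_g set; the Jahn–Teller theorem predicts a tetragonal distortion (typically axial elongation) to lift the degeneracy.
[Ru(NH3)6]^2+: Summing ligand charges against the +2 overall charge gives an oxidation state of +2 for ruthenium. Ru sits in group 8, so the d-electron count is 8 − 2 = 6. A 4d ion has a large Δₒ and is invariably low-spin. The d⁶ configuration leaves the e_g set evenly filled (or empty) — no strong Jahn–Teller driving force.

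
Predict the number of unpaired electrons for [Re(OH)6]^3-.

Each hydroxide is −1; balancing the −3 overall charge requires Re(III).
Rhenium is a group-7 element; Re(III) is therefore d⁴.
The spin state decides the count: a 5d ion has a large Δₒ and is invariably low-spin.
An octahedral low-spin d⁴ ion is t₂g⁴e_g⁰, giving 2 unpaired electrons.

2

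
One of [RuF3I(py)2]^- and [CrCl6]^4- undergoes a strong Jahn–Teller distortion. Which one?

[RuF3I(py)2]^-: Each fluoride is −1; each iodide is −1; pyridine is neutral; balancing the −1 overall charge requires Ru(III). Ru sits in group 8, so the d-electron count is 8 − 3 = 5. A 4d ion has a large Δₒ and is invariably low-spin. The d⁵ configuration leaves the e_g set evenly filled (or empty) — no strong Jahn–Teller driving force.
[CrCl6]^4-: Each chloride is −1; balancing the −4 overall charge requires Cr(II). Group 6 minus oxidation state 2 gives a d⁴ configuration. Chloride is a weak-field ligand for a first-row metal, so the complex is high-spin. The t₂g³e_g¹ (high-spin) configuration has an unevenly filled e_g set; the Jahn–Teller theorem predicts a tetragonal distortion (typically axial elongation) to lift the degeneracy.

[CrCl6]^4-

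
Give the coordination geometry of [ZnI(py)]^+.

linear

Summing ligand charges against the +1 overall charge gives an oxidation state of +2 for zinc.
Group 12 minus oxidation state 2 gives a d¹⁰ configuration.
Coordination number: 2.
A d¹⁰ ion with only two ligands adopts a linear arrangement (sp hybridisation; no CFSE preference).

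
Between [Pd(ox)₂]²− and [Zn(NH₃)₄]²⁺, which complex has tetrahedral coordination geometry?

[Zn(NH₃)₄]²⁺

For [Pd(ox)₂]²−: Summing ligand charges against the −2 overall charge gives an oxidation state of +2 for palladium. Group 10 minus oxidation state 2 gives a d⁸ configuration. A 4d d⁸ ion has a large crystal-field splitting; square planar leaves the high-energy d_{x²−y²} orbital empty and maximises CFSE. → square planar.
For [Zn(NH₃)₄]²⁺: Ligand charges: ammonia is neutral. With an overall charge of +2 the zinc centre must be in the +2 oxidation state. Group 12 minus oxidation state 2 gives a d¹⁰ configuration. A d¹⁰ ion has no crystal-field stabilisation preference between square planar and tetrahedral, so four ligands adopt the sterically favoured tetrahedral geometry. → tetrahedral.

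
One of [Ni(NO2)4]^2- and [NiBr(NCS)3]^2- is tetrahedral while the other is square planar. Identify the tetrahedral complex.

[NiBr(NCS)3]^2-

For [Ni(NO2)4]^2-: Ligand charges: each nitro (N-bound nitrite) is −1. With an overall charge of −2 the nickel centre must be in the +2 oxidation state. Nickel is a group-10 element; Ni(II) is therefore d⁸. Nitro (N-bound nitrite) is a strong-field ligand (high in the spectrochemical series). A 3d d⁸ ion with strong-field ligands gains enough CFSE to favour square planar over tetrahedral. → square planar.
For [NiBr(NCS)3]^2-: Each bromide is −1; each isothiocyanate is −1; balancing the −2 overall charge requires Ni(II). Nickel is a group-10 element; Ni(II) is therefore d⁸. Bromide and isothiocyanate are weak-field ligands. With weak-field ligands the CFSE gain from square planar is small, so a 3d d⁸ ion takes the sterically preferred tetrahedral geometry. → tetrahedral.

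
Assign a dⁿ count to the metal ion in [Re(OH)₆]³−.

d⁴

Each hydroxide is −1; balancing the −3 overall charge requires Re(III).
Rhenium is a group-7 element; Re(III) is therefore d⁴.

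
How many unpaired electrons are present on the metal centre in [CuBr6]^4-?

Ligand charges: each bromide is −1. With an overall charge of −4 the copper centre must be in the +2 oxidation state.
Cu sits in group 11, so the d-electron count is 11 − 2 = 9.
In an octahedral field the d⁹ configuration is t₂g⁶e_g³ (only one arrangement possible), giving 1 unpaired electron.

1 unpaired electron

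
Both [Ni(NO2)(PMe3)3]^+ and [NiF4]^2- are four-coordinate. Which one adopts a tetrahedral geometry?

For [Ni(NO2)(PMe3)3]^+: Summing ligand charges against the +1 overall charge gives an oxidation state of +2 for nickel. Nickel is a group-10 element; Ni(II) is therefore d⁸. Nitro (N-bound nitrite) and trimethylphosphine are strong-field ligands (high in the spectrochemical series). A 3d d⁸ ion with strong-field ligands gains enough CFSE to favour square planar over tetrahedral. → square planar.
For [NiF4]^2-: Summing ligand charges against the −2 overall charge gives an oxidation state of +2 for nickel. Nickel is a group-10 element; Ni(II) is therefore d⁸. Fluoride is a weak-field ligand. With weak-field ligands the CFSE gain from square planar is small, so a 3d d⁸ ion takes the sterically preferred tetrahedral geometry. → tetrahedral.

[NiF4]^2-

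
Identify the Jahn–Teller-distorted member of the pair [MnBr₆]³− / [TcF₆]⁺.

[MnBr₆]³−: Summing ligand charges against the −3 overall charge gives an oxidation state of +3 for manganese. Mn sits in group 7, so the d-electron count is 7 − 3 = 4. Bromide is a weak-field ligand for a first-row metal, so the complex is high-spin. The t₂g³e_g¹ (high-spin) configuration has an unevenly filled e_g set; the Jahn–Teller theorem predicts a tetragonal distortion (typically axial elongation) to lift the degeneracy.
[TcF₆]⁺: Summing ligand charges against the +1 overall charge gives an oxidation state of +7 for technetium. Group 7 minus oxidation state 7 gives a d⁰ configuration. The d⁰ configuration leaves the e_g set evenly filled (or empty) — no strong Jahn–Teller driving force.

[MnBr₆]³−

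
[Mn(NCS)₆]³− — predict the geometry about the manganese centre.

octahedral

Summing ligand charges against the −3 overall charge gives an oxidation state of +3 for manganese.
Manganese is a group-7 element; Mn(III) is therefore d⁴.
Coordination number: 6.
Six donors around a single metal centre give an octahedral coordination sphere.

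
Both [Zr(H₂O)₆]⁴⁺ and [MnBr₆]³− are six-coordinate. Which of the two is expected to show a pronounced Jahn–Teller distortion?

[MnBr₆]³−

[Zr(H₂O)₆]⁴⁺: Summing ligand charges against the +4 overall charge gives an oxidation state of +4 for zirconium. Zirconium is a group-4 element; Zr(IV) is therefore d⁰. The d⁰ configuration leaves the e_g set evenly filled (or empty) — no strong Jahn–Teller driving force.
[MnBr₆]³−: Summing ligand charges against the −3 overall charge gives an oxidation state of +3 for manganese. Group 7 minus oxidation state 3 gives a d⁴ configuration. Bromide is a weak-field ligand for a first-row metal, so the complex is high-spin. The t₂g³e_g¹ (high-spin) configuration has an unevenly filled e_g set; the Jahn–Teller theorem predicts a tetragonal distortion (typically axial elongation) to lift the degeneracy.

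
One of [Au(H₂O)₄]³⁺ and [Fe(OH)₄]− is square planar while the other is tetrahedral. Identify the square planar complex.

For [Au(H₂O)₄]³⁺: Water is neutral; balancing the +3 overall charge requires Au(III). Group 11 minus oxidation state 3 gives a d⁸ configuration. A 5d d⁸ ion has a large crystal-field splitting; square planar leaves the high-energy d_{x²−y²} orbital empty and maximises CFSE. → square planar.
For [Fe(OH)₄]−: Summing ligand charges against the −1 overall charge gives an oxidation state of +3 for iron. Group 8 minus oxidation state 3 gives a d⁵ configuration. A high-spin d⁵ ion has zero CFSE in either geometry, so four ligands adopt the sterically favoured tetrahedral geometry. → tetrahedral.

[Au(H₂O)₄]³⁺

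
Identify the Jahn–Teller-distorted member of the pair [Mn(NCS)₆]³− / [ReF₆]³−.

[Mn(NCS)₆]³−

[Mn(NCS)₆]³−: Each isothiocyanate is −1; balancing the −3 overall charge requires Mn(III). Group 7 minus oxidation state 3 gives a d⁴ configuration. Isothiocyanate is a weak-field ligand for a first-row metal, so the complex is high-spin. The t₂g³e_g¹ (high-spin) configuration has an unevenly filled e_g set; the Jahn–Teller theorem predicts a tetragonal distortion (typically axial elongation) to lift the degeneracy.
[ReF₆]³−: Summing ligand charges against the −3 overall charge gives an oxidation state of +3 for rhenium. Rhenium is a group-7 element; Re(III) is therefore d⁴. A 5d ion has a large Δₒ and is invariably low-spin. The d⁴ configuration leaves the e_g set evenly filled (or empty) — no strong Jahn–Teller driving force.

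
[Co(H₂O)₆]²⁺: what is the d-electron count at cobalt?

Summing ligand charges against the +2 overall charge gives an oxidation state of +2 for cobalt.
Group 9 minus oxidation state 2 gives a d⁷ configuration.

d⁷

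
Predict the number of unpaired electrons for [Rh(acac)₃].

0

Ligand charges: each acetylacetonate is −1. With an overall charge of 0 the rhodium centre must be in the +3 oxidation state.
Rhodium is a group-9 element; Rh(III) is therefore d⁶.
Counting donor atoms: 3×acetylacetonate (bidentate) → 6 donors. Coordination number = 6.
The spin state decides the count: a 4d ion has a large Δₒ and is invariably low-spin.
An octahedral low-spin d⁶ ion is t₂g⁶e_g⁰, giving 0 unpaired electrons.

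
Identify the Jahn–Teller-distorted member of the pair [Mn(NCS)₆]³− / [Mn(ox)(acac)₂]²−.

[Mn(NCS)₆]³−

[Mn(NCS)₆]³−: Ligand charges: each isothiocyanate is −1. With an overall charge of −3 the manganese centre must be in the +3 oxidation state. Manganese is a group-7 element; Mn(III) is therefore d⁴. Isothiocyanate is a weak-field ligand for a first-row metal, so the complex is high-spin. The t₂g³e_g¹ (high-spin) configuration has an unevenly filled e_g set; the Jahn–Teller theorem predicts a tetragonal distortion (typically axial elongation) to lift the degeneracy.
[Mn(ox)(acac)₂]²−: Each oxalate is −2; each acetylacetonate is −1; balancing the −2 overall charge requires Mn(II). Mn sits in group 7, so the d-electron count is 7 − 2 = 5. Acetylacetonate and oxalate are weak-field ligands for a first-row metal, so the complex is high-spin. The d⁵ configuration leaves the e_g set evenly filled (or empty) — no strong Jahn–Teller driving force.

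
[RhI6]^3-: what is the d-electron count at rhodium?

d⁶

Each iodide is −1; balancing the −3 overall charge requires Rh(III).
Rh sits in group 9, so the d-electron count is 9 − 3 = 6.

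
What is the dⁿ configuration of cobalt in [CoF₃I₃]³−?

Summing ligand charges against the −3 overall charge gives an oxidation state of +3 for cobalt.
Co sits in group 9, so the d-electron count is 9 − 3 = 6.

d⁶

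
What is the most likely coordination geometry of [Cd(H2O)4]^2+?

Water is neutral; balancing the +2 overall charge requires Cd(II).
Group 12 minus oxidation state 2 gives a d¹⁰ configuration.
With 4 monodentate ligands the coordination number is 4.
A d¹⁰ ion has no crystal-field stabilisation preference between square planar and tetrahedral, so four ligands adopt the sterically favoured tetrahedral geometry.

tetrahedral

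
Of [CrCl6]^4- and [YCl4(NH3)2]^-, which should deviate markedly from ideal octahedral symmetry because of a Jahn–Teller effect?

[CrCl6]^4-

[CrCl6]^4-: Ligand charges: each chloride is −1. With an overall charge of −4 the chromium centre must be in the +2 oxidation state. Group 6 minus oxidation state 2 gives a d⁴ configuration. Chloride is a weak-field ligand for a first-row metal, so the complex is high-spin. The t₂g³e_g¹ (high-spin) configuration has an unevenly filled e_g set; the Jahn–Teller theorem predicts a tetragonal distortion (typically axial elongation) to lift the degeneracy.
[YCl4(NH3)2]^-: Ligand charges: each chloride is −1; ammonia is neutral. With an overall charge of −1 the yttrium centre must be in the +3 oxidation state. Y sits in group 3, so the d-electron count is 3 − 3 = 0. The d⁰ configuration leaves the e_g set evenly filled (or empty) — no strong Jahn–Teller driving force.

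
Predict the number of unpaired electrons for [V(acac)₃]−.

Summing ligand charges against the −1 overall charge gives an oxidation state of +2 for vanadium.
Group 5 minus oxidation state 2 gives a d³ configuration.
Counting donor atoms: 3×acetylacetonate (bidentate) → 6 donors. Coordination number = 6.
In an octahedral field the d³ configuration is t₂g³e_g⁰ (only one arrangement possible), giving 3 unpaired electrons.

3 unpaired electrons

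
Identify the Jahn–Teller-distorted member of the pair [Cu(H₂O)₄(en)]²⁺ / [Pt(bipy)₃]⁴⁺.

[Cu(H₂O)₄(en)]²⁺

[Cu(H₂O)₄(en)]²⁺: Water is neutral; ethylenediamine is neutral; balancing the +2 overall charge requires Cu(II). Group 11 minus oxidation state 2 gives a d⁹ configuration. The t₂g⁶e_g³ configuration has an unevenly filled e_g set; the Jahn–Teller theorem predicts a tetragonal distortion (typically axial elongation) to lift the degeneracy.
[Pt(bipy)₃]⁴⁺: Ligand charges: 2,2′-bipyridine is neutral. With an overall charge of +4 the platinum centre must be in the +4 oxidation state. Platinum is a group-10 element; Pt(IV) is therefore d⁶. A 5d ion has a large Δₒ and is invariably low-spin. The d⁶ configuration leaves the e_g set evenly filled (or empty) — no strong Jahn–Teller driving force.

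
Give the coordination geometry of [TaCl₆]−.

Ligand charges: each chloride is −1. With an overall charge of −1 the tantalum centre must be in the +5 oxidation state.
Group 5 minus oxidation state 5 gives a d⁰ configuration.
With 6 monodentate ligands the coordination number is 6.
Six donors around a single metal centre give an octahedral coordination sphere.

octahedral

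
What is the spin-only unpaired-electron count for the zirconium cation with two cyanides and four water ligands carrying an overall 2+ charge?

0

Summing ligand charges against the +2 overall charge gives an oxidation state of +4 for zirconium.
Group 4 minus oxidation state 4 gives a d⁰ configuration.
In an octahedral field the d⁰ configuration is t₂g⁰e_g⁰, giving 0 unpaired electrons.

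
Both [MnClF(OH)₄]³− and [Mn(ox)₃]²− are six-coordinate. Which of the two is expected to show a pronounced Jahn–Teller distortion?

[MnClF(OH)₄]³−

[MnClF(OH)₄]³−: Ligand charges: each chloride is −1; each fluoride is −1; each hydroxide is −1. With an overall charge of −3 the manganese centre must be in the +3 oxidation state. Manganese is a group-7 element; Mn(III) is therefore d⁴. Chloride, fluoride, and hydroxide are weak-field ligands for a first-row metal, so the complex is high-spin. The t₂g³e_g¹ (high-spin) configuration has an unevenly filled e_g set; the Jahn–Teller theorem predicts a tetragonal distortion (typically axial elongation) to lift the degeneracy.
[Mn(ox)₃]²−: Summing ligand charges against the −2 overall charge gives an oxidation state of +4 for manganese. Group 7 minus oxidation state 4 gives a d³ configuration. The d³ configuration leaves the e_g set evenly filled (or empty) — no strong Jahn–Teller driving force.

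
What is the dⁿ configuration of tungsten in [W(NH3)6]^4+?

Ligand charges: ammonia is neutral. With an overall charge of +4 the tungsten centre must be in the +4 oxidation state.
Group 6 minus oxidation state 4 gives a d² configuration.

d²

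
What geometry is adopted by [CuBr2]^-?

Ligand charges: each bromide is −1. With an overall charge of −1 the copper centre must be in the +1 oxidation state.
Copper is a group-11 element; Cu(I) is therefore d¹⁰.
With 2 monodentate ligands the coordination number is 2.
A d¹⁰ ion with only two ligands adopts a linear arrangement (sp hybridisation; no CFSE preference).

linear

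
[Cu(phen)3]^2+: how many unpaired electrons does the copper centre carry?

Ligand charges: 1,10-phenanthroline is neutral. With an overall charge of +2 the copper centre must be in the +2 oxidation state.
Group 11 minus oxidation state 2 gives a d⁹ configuration.
Counting donor atoms: 3×1,10-phenanthroline (bidentate) → 6 donors. Coordination number = 6.
In an octahedral field the d⁹ configuration is t₂g⁶e_g³ (only one arrangement possible), giving 1 unpaired electron.

1 unpaired electron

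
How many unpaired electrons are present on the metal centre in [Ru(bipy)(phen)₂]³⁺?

Summing ligand charges against the +3 overall charge gives an oxidation state of +3 for ruthenium.
Group 8 minus oxidation state 3 gives a d⁵ configuration.
Counting donor atoms: 1×2,2′-bipyridine (bidentate) → 2 donors; 2×1,10-phenanthroline (bidentate) → 4 donors. Coordination number = 6.
The spin state decides the count: a 4d ion has a large Δₒ and is invariably low-spin.
An octahedral low-spin d⁵ ion is t₂g⁵e_g⁰, giving 1 unpaired electron.

1 unpaired electron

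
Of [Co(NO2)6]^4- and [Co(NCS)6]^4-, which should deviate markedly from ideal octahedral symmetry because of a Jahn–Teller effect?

[Co(NO2)6]^4-

[Co(NO2)6]^4-: Each nitro (N-bound nitrite) is −1; balancing the −4 overall charge requires Co(II). Cobalt is a group-9 element; Co(II) is therefore d⁷. Nitro (N-bound nitrite) is a strong-field ligand (high in the spectrochemical series) for a first-row metal, so the complex is low-spin. The t₂g⁶e_g¹ (low-spin) configuration has an unevenly filled e_g set; the Jahn–Teller theorem predicts a tetragonal distortion (typically axial elongation) to lift the degeneracy.
[Co(NCS)6]^4-: Each isothiocyanate is −1; balancing the −4 overall charge requires Co(II). Co sits in group 9, so the d-electron count is 9 − 2 = 7. Isothiocyanate is a weak-field ligand for a first-row metal, so the complex is high-spin. The d⁷ configuration leaves the e_g set evenly filled (or empty) — no strong Jahn–Teller driving force.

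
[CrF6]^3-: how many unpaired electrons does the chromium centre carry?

Summing ligand charges against the −3 overall charge gives an oxidation state of +3 for chromium.
Cr sits in group 6, so the d-electron count is 6 − 3 = 3.
In an octahedral field the d³ configuration is t₂g³e_g⁰ (only one arrangement possible), giving 3 unpaired electrons.

3 unpaired electrons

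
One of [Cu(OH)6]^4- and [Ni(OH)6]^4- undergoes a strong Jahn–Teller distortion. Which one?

[Cu(OH)6]^4-: Ligand charges: each hydroxide is −1. With an overall charge of −4 the copper centre must be in the +2 oxidation state. Group 11 minus oxidation state 2 gives a d⁹ configuration. The t₂g⁶e_g³ configuration has an unevenly filled e_g set; the Jahn–Teller theorem predicts a tetragonal distortion (typically axial elongation) to lift the degeneracy.
[Ni(OH)6]^4-: Summing ligand charges against the −4 overall charge gives an oxidation state of +2 for nickel. Ni sits in group 10, so the d-electron count is 10 − 2 = 8. The d⁸ configuration leaves the e_g set evenly filled (or empty) — no strong Jahn–Teller driving force.

[Cu(OH)6]^4-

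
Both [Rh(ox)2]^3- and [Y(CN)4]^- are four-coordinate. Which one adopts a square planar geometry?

[Rh(ox)2]^3-

For [Rh(ox)2]^3-: Ligand charges: each oxalate is −2. With an overall charge of −3 the rhodium centre must be in the +1 oxidation state. Rhodium is a group-9 element; Rh(I) is therefore d⁸. A 4d d⁸ ion has a large crystal-field splitting; square planar leaves the high-energy d_{x²−y²} orbital empty and maximises CFSE. → square planar.
For [Y(CN)4]^-: Each cyanide is −1; balancing the −1 overall charge requires Y(III). Yttrium is a group-3 element; Y(III) is therefore d⁰. A d⁰ ion has no crystal-field stabilisation preference between square planar and tetrahedral, so four ligands adopt the sterically favoured tetrahedral geometry. → tetrahedral.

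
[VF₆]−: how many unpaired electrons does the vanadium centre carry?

Each fluoride is −1; balancing the −1 overall charge requires V(V).
Group 5 minus oxidation state 5 gives a d⁰ configuration.
In an octahedral field the d⁰ configuration is t₂g⁰e_g⁰, giving 0 unpaired electrons.

0 unpaired electrons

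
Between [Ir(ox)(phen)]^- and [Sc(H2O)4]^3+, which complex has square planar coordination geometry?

[Ir(ox)(phen)]^-

For [Ir(ox)(phen)]^-: Ligand charges: each oxalate is −2; 1,10-phenanthroline is neutral. With an overall charge of −1 the iridium centre must be in the +1 oxidation state. Group 9 minus oxidation state 1 gives a d⁸ configuration. A 5d d⁸ ion has a large crystal-field splitting; square planar leaves the high-energy d_{x²−y²} orbital empty and maximises CFSE. → square planar.
For [Sc(H2O)4]^3+: Water is neutral; balancing the +3 overall charge requires Sc(III). Group 3 minus oxidation state 3 gives a d⁰ configuration. A d⁰ ion has no crystal-field stabilisation preference between square planar and tetrahedral, so four ligands adopt the sterically favoured tetrahedral geometry. → tetrahedral.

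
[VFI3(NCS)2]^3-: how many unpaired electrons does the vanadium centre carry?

2 unpaired electrons

Ligand charges: each fluoride is −1; each iodide is −1; each isothiocyanate is −1. With an overall charge of −3 the vanadium centre must be in the +3 oxidation state.
V sits in group 5, so the d-electron count is 5 − 3 = 2.
In an octahedral field the d² configuration is t₂g²e_g⁰ (only one arrangement possible), giving 2 unpaired electrons.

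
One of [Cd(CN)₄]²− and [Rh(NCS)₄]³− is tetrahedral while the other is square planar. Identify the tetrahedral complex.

[Cd(CN)₄]²−

For [Cd(CN)₄]²−: Ligand charges: each cyanide is −1. With an overall charge of −2 the cadmium centre must be in the +2 oxidation state. Cd sits in group 12, so the d-electron count is 12 − 2 = 10. A d¹⁰ ion has no crystal-field stabilisation preference between square planar and tetrahedral, so four ligands adopt the sterically favoured tetrahedral geometry. → tetrahedral.
For [Rh(NCS)₄]³−: Each isothiocyanate is −1; balancing the −3 overall charge requires Rh(I). Rhodium is a group-9 element; Rh(I) is therefore d⁸. A 4d d⁸ ion has a large crystal-field splitting; square planar leaves the high-energy d_{x²−y²} orbital empty and maximises CFSE. → square planar.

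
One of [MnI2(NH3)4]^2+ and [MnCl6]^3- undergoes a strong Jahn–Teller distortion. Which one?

[MnCl6]^3-

[MnI2(NH3)4]^2+: Ligand charges: each iodide is −1; ammonia is neutral. With an overall charge of +2 the manganese centre must be in the +4 oxidation state. Group 7 minus oxidation state 4 gives a d³ configuration. The d³ configuration leaves the e_g set evenly filled (or empty) — no strong Jahn–Teller driving force.
[MnCl6]^3-: Each chloride is −1; balancing the −3 overall charge requires Mn(III). Manganese is a group-7 element; Mn(III) is therefore d⁴. Chloride is a weak-field ligand for a first-row metal, so the complex is high-spin. The t₂g³e_g¹ (high-spin) configuration has an unevenly filled e_g set; the Jahn–Teller theorem predicts a tetragonal distortion (typically axial elongation) to lift the degeneracy.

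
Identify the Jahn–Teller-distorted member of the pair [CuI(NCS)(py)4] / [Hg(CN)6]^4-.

[CuI(NCS)(py)4]

[CuI(NCS)(py)4]: Summing ligand charges against the 0 overall charge gives an oxidation state of +2 for copper. Group 11 minus oxidation state 2 gives a d⁹ configuration. The t₂g⁶e_g³ configuration has an unevenly filled e_g set; the Jahn–Teller theorem predicts a tetragonal distortion (typically axial elongation) to lift the degeneracy.
[Hg(CN)6]^4-: Summing ligand charges against the −4 overall charge gives an oxidation state of +2 for mercury. Mercury is a group-12 element; Hg(II) is therefore d¹⁰. The d¹⁰ configuration leaves the e_g set evenly filled (or empty) — no strong Jahn–Teller driving force.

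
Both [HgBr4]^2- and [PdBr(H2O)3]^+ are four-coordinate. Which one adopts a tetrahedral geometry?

[HgBr4]^2-

For [HgBr4]^2-: Ligand charges: each bromide is −1. With an overall charge of −2 the mercury centre must be in the +2 oxidation state. Hg sits in group 12, so the d-electron count is 12 − 2 = 10. A d¹⁰ ion has no crystal-field stabilisation preference between square planar and tetrahedral, so four ligands adopt the sterically favoured tetrahedral geometry. → tetrahedral.
For [PdBr(H2O)3]^+: Summing ligand charges against the +1 overall charge gives an oxidation state of +2 for palladium. Palladium is a group-10 element; Pd(II) is therefore d⁸. A 4d d⁸ ion has a large crystal-field splitting; square planar leaves the high-energy d_{x²−y²} orbital empty and maximises CFSE. → square planar.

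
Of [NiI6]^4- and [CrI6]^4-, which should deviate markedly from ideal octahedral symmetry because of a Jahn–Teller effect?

[CrI6]^4-

[NiI6]^4-: Each iodide is −1; balancing the −4 overall charge requires Ni(II). Ni sits in group 10, so the d-electron count is 10 − 2 = 8. The d⁸ configuration leaves the e_g set evenly filled (or empty) — no strong Jahn–Teller driving force.
[CrI6]^4-: Each iodide is −1; balancing the −4 overall charge requires Cr(II). Cr sits in group 6, so the d-electron count is 6 − 2 = 4. Iodide is a weak-field ligand for a first-row metal, so the complex is high-spin. The t₂g³e_g¹ (high-spin) configuration has an unevenly filled e_g set; the Jahn–Teller theorem predicts a tetragonal distortion (typically axial elongation) to lift the degeneracy.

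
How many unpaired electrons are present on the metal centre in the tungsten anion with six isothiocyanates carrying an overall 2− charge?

2 unpaired electrons

Ligand charges: each isothiocyanate is −1. With an overall charge of −2 the tungsten centre must be in the +4 oxidation state.
Tungsten is a group-6 element; W(IV) is therefore d².
In an octahedral field the d² configuration is t₂g²e_g⁰ (only one arrangement possible), giving 2 unpaired electrons.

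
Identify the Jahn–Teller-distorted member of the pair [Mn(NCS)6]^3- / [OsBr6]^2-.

[Mn(NCS)6]^3-

[Mn(NCS)6]^3-: Each isothiocyanate is −1; balancing the −3 overall charge requires Mn(III). Manganese is a group-7 element; Mn(III) is therefore d⁴. Isothiocyanate is a weak-field ligand for a first-row metal, so the complex is high-spin. The t₂g³e_g¹ (high-spin) configuration has an unevenly filled e_g set; the Jahn–Teller theorem predicts a tetragonal distortion (typically axial elongation) to lift the degeneracy.
[OsBr6]^2-: Ligand charges: each bromide is −1. With an overall charge of −2 the osmium centre must be in the +4 oxidation state. Os sits in group 8, so the d-electron count is 8 − 4 = 4. A 5d ion has a large Δₒ and is invariably low-spin. The d⁴ configuration leaves the e_g set evenly filled (or empty) — no strong Jahn–Teller driving force.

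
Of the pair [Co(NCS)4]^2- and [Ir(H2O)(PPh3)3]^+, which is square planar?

[Ir(H2O)(PPh3)3]^+

For [Co(NCS)4]^2-: Ligand charges: each isothiocyanate is −1. With an overall charge of −2 the cobalt centre must be in the +2 oxidation state. Co sits in group 9, so the d-electron count is 9 − 2 = 7. For a high-spin 3d d⁷ ion with weak-field ligands the small Δₜ gives little square-planar CFSE advantage, so four ligands adopt the sterically favoured tetrahedral geometry. → tetrahedral.
For [Ir(H2O)(PPh3)3]^+: Summing ligand charges against the +1 overall charge gives an oxidation state of +1 for iridium. Iridium is a group-9 element; Ir(I) is therefore d⁸. A 5d d⁸ ion has a large crystal-field splitting; square planar leaves the high-energy d_{x²−y²} orbital empty and maximises CFSE. → square planar.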